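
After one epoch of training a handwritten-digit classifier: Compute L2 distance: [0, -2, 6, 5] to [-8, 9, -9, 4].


d = √((0+ 8)² + (-2-9)² + (6+ 9)² + (5-4)²)
  = √(64 + 121 + 225 + 1)
  = √411 = 20.2731

20.2731


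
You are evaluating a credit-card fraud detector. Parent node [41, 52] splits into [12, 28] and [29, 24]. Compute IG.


Parent = [41, 52], H_parent = 0.9899
H_left = 0.8813 (n=40), H_right = 0.9936 (n=53)
H_children = (40/93)·0.8813 + (53/93)·0.9936 = 0.9453
IG = 0.9899 - 0.9453 = 0.0446

0.0446


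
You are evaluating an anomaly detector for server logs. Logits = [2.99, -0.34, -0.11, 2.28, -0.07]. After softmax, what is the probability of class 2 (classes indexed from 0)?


Exponentials: e^2.99=19.8857, e^-0.34=0.7118, e^-0.11=0.8958, e^2.28=9.7767, e^-0.07=0.9324
Sum = 32.2024
Softmax = [0.6175, 0.0221, 0.0278, 0.3036, 0.029]
p[2] = 0.8958/32.2024 = 0.0278

0.0278


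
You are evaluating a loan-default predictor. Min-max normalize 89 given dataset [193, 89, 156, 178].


min=89, max=193
(89-89)/(193-89) = 0/104 = 0.0

0.0


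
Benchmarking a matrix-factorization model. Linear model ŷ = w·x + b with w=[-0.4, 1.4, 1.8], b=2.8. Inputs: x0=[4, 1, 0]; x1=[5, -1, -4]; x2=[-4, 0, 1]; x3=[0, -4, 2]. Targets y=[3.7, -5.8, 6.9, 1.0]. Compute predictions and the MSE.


ŷ0 = (-0.4)·(4) + (1.4)·(1) + (1.8)·(0) + 2.8 = 2.6
ŷ1 = (-0.4)·(5) + (1.4)·(-1) + (1.8)·(-4) + 2.8 = -7.8
ŷ2 = (-0.4)·(-4) + (1.4)·(0) + (1.8)·(1) + 2.8 = 6.2
ŷ3 = (-0.4)·(0) + (1.4)·(-4) + (1.8)·(2) + 2.8 = 0.8
errors² = [1.21, 4.0, 0.49, 0.04]
MSE = 5.7400/4 = 1.435

1.435


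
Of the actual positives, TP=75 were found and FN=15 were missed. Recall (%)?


Recall = TP/(TP+FN)
= 75/(75+15)
= 75/90 = 83.33%

83.33%


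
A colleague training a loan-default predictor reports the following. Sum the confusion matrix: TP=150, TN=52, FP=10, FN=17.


Total = TP + TN + FP + FN
= 150 + 52 + 10 + 17
= 229
(Predicted positive: 160, predicted negative: 69)

229


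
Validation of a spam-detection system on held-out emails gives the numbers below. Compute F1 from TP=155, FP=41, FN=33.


Precision = 155/196 = 0.7908
Recall = 155/188 = 0.8245
F1 = 2·P·R/(P+R) = 2·TP/(2·TP+FP+FN) = 310/(310+41+33) = 310/384 = 0.8073

0.8073


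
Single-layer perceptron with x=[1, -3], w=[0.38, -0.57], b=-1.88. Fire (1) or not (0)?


z = (1)·(0.38) + (-3)·(-0.57) - 1.88
  = 0.21
step(z) = 1 (z≥0)

1


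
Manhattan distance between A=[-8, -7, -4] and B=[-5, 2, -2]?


d = |-8+ 5| + |-7-2| + |-4+ 2|
  = 3 + 9 + 2
  = 14

14


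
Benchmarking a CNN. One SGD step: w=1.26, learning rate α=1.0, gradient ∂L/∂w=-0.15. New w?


w_new = w - α·∇
= 1.26 - 1.0·-0.15
= 1.26 + 0.15
= 1.41

1.41


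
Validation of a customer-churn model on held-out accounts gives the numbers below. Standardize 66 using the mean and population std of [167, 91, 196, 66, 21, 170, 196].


μ = 129.5714, σ = 64.5619
z = (66 - 129.5714)/64.5619 = -0.9847

-0.9847


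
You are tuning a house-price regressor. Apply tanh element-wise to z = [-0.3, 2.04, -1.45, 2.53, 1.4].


tanh(-0.3) = -0.2913
tanh(2.04) = 0.9667
tanh(-1.45) = -0.8957
tanh(2.53) = 0.9874
tanh(1.4) = 0.8854
result = [-0.2913, 0.9667, -0.8957, 0.9874, 0.8854]

[-0.2913, 0.9667, -0.8957, 0.9874, 0.8854]


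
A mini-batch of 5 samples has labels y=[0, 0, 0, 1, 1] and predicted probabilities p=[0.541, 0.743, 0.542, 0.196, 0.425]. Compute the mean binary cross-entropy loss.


L[0] = -ln(1-0.541) = -ln(0.459) = 0.7787
L[1] = -ln(1-0.743) = -ln(0.257) = 1.3587
L[2] = -ln(1-0.542) = -ln(0.458) = 0.7809
L[3] = -ln(0.196) = 1.6296
L[4] = -ln(0.425) = 0.8557
mean = (0.7787 + 1.3587 + 0.7809 + 1.6296 + 0.8557)/5 = 1.0807

1.0807


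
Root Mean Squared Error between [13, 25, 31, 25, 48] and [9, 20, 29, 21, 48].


MSE = 61/5 = 12.2
RMSE = √(61/5) = 3.4928

3.4928


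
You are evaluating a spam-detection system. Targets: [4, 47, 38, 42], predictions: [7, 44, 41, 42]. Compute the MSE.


Squared errors: (4-7)²=9, (47-44)²=9, (38-41)²=9, (42-42)²=0
Sum = 27
MSE = 27/4 = 27/4

27/4


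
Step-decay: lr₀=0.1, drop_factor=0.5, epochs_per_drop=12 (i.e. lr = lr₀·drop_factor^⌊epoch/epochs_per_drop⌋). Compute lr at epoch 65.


n_drops = ⌊65/12⌋ = 5
lr = 0.1·0.5^5 = 0.1·0.03125 = 0.003125

0.003125


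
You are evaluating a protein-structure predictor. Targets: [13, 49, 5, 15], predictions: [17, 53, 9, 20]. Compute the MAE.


Absolute errors: |13-17|=4, |49-53|=4, |5-9|=4, |15-20|=5
Sum = 17
MAE = 17/4 = 17/4

17/4


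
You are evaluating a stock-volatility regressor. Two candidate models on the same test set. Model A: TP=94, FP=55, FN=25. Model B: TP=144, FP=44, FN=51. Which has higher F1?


Model A: P=94/149=0.6309, R=94/119=0.7899, F1=2PR/(P+R)=2TP/(2TP+FP+FN)=188/268=0.7015
Model B: P=144/188=0.766, R=144/195=0.7385, F1=2PR/(P+R)=2TP/(2TP+FP+FN)=288/383=0.752
0.7015 < 0.752 → Model B

Model B


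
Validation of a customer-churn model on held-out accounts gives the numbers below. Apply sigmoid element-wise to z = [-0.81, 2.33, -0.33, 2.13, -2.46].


σ(-0.81) = 1/(1+e^0.81) = 0.3079
σ(2.33) = 1/(1+e^-2.33) = 0.9113
σ(-0.33) = 1/(1+e^0.33) = 0.4182
σ(2.13) = 1/(1+e^-2.13) = 0.8938
σ(-2.46) = 1/(1+e^2.46) = 0.0787
result = [0.3079, 0.9113, 0.4182, 0.8938, 0.0787]

[0.3079, 0.9113, 0.4182, 0.8938, 0.0787]


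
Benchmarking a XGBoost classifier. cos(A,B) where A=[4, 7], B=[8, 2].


A·B = 4·8 + 7·2 = 46
‖A‖ = √65 = 8.0623, ‖B‖ = √68 = 8.2462
cos = 46/(√65·√68) = 46/√4420 = 0.6919

0.6919


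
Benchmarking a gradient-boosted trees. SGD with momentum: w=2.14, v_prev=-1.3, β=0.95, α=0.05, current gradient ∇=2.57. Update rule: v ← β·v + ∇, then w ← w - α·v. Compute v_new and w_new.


v_new = 0.95·-1.3 + 2.57 = -1.235 + 2.57 = 1.335
w_new = 2.14 - 0.05·1.335 = 2.14 - 0.06675 = 2.07325

v_new=1.335, w_new=2.07325


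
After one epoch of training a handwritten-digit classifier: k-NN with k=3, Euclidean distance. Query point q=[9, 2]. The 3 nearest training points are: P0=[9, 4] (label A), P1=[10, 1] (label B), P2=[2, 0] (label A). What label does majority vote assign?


d(q,P0) = 2.0  (label A)
d(q,P1) = 1.4142  (label B)
d(q,P2) = 7.2801  (label A)
Votes: A=2, B=1
Majority → A

A


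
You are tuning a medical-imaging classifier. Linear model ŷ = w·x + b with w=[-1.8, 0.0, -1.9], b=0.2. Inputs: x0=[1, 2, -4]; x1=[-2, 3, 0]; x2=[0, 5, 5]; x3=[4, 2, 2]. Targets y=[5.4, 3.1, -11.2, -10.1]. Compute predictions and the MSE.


ŷ0 = (-1.8)·(1) + (0.0)·(2) + (-1.9)·(-4) + 0.2 = 6.0
ŷ1 = (-1.8)·(-2) + (0.0)·(3) + (-1.9)·(0) + 0.2 = 3.8
ŷ2 = (-1.8)·(0) + (0.0)·(5) + (-1.9)·(5) + 0.2 = -9.3
ŷ3 = (-1.8)·(4) + (0.0)·(2) + (-1.9)·(2) + 0.2 = -10.8
errors² = [0.36, 0.49, 3.61, 0.49]
MSE = 4.9500/4 = 1.2375

1.2375


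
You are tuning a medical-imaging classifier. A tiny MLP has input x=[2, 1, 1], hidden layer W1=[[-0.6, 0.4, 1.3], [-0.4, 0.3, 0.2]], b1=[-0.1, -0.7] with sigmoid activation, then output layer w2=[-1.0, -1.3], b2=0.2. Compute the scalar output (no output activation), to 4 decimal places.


z1[0] = (-0.6)·(2) + (0.4)·(1) + (1.3)·(1) - 0.1 = 0.4
z1[1] = (-0.4)·(2) + (0.3)·(1) + (0.2)·(1) - 0.7 = -1.0
h = sigmoid(z1) = [0.5987, 0.2689]
output = (-1.0)·(0.5987) + (-1.3)·(0.2689) + 0.2 = -0.7483

-0.7483


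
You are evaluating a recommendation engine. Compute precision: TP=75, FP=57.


Precision = TP/(TP+FP)
= 75/(75+57)
= 75/132 = 56.82%

56.82%


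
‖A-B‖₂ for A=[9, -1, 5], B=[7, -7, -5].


d = √((9-7)² + (-1+ 7)² + (5+ 5)²)
  = √(4 + 36 + 100)
  = √140 = 11.8322

11.8322


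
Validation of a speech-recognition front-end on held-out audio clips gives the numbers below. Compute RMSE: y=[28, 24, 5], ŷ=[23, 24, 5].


MSE = 25/3 = 8.3333
RMSE = √(25/3) = 2.8868

2.8868


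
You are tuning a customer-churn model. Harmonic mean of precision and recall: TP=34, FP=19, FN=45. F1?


Precision = 34/53 = 0.6415
Recall = 34/79 = 0.4304
F1 = 2·P·R/(P+R) = 2·TP/(2·TP+FP+FN) = 68/(68+19+45) = 68/132 = 0.5152

0.5152


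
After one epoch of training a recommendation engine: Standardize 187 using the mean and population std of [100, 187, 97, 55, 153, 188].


μ = 130, σ = 49.5917
z = (187 - 130)/49.5917 = 1.1494

1.1494


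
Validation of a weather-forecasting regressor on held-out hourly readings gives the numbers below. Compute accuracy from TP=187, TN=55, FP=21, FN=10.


Accuracy = (TP+TN)/(TP+TN+FP+FN)
= (187+55)/(273)
= 242/273 = 88.64%

88.64%


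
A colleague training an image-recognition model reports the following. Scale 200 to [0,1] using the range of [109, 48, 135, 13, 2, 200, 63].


min=2, max=200
(200-2)/(200-2) = 198/198 = 1.0

1.0


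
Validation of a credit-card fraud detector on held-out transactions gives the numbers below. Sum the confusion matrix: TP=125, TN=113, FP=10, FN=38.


Total = TP + TN + FP + FN
= 125 + 113 + 10 + 38
= 286
(Predicted positive: 135, predicted negative: 151)

286


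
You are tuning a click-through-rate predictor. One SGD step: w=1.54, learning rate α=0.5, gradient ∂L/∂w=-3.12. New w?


w_new = w - α·∇
= 1.54 - 0.5·-3.12
= 1.54 + 1.56
= 3.1

3.1


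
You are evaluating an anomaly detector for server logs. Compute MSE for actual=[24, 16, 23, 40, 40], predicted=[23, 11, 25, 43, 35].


Squared errors: (24-23)²=1, (16-11)²=25, (23-25)²=4, (40-43)²=9, (40-35)²=25
Sum = 64
MSE = 64/5 = 64/5

64/5


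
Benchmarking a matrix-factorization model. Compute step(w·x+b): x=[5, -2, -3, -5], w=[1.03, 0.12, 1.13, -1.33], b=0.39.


z = (5)·(1.03) + (-2)·(0.12) + (-3)·(1.13) + (-5)·(-1.33) + 0.39
  = 8.56
step(z) = 1 (z≥0)

1


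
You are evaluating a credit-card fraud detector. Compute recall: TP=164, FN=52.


Recall = TP/(TP+FN)
= 164/(164+52)
= 164/216 = 75.93%

75.93%


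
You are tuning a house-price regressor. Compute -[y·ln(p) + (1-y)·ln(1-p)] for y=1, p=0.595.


BCE = -[y·ln(p) + (1-y)·ln(1-p)]
= -1·ln(0.595) - 0
= -ln(0.595) = 0.5192

0.5192


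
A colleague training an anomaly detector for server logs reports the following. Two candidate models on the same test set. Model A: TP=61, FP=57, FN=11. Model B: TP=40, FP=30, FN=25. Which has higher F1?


Model A: P=61/118=0.5169, R=61/72=0.8472, F1=2PR/(P+R)=2TP/(2TP+FP+FN)=122/190=0.6421
Model B: P=40/70=0.5714, R=40/65=0.6154, F1=2PR/(P+R)=2TP/(2TP+FP+FN)=80/135=0.5926
0.6421 > 0.5926 → Model A

Model A


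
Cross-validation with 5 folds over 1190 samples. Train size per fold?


Fold size = 1190/5 = 238
Training per fold = 1190 - 238 = 952

952


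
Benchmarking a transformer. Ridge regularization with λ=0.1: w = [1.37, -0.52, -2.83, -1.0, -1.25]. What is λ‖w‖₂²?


‖w‖₂² = (1.37)² + (-0.52)² + (-2.83)² + (-1.0)² + (-1.25)²
     = 1.8769 + 0.2704 + 8.0089 + 1 + 1.5625
     = 12.7187
λ·‖w‖₂² = 0.1·12.7187 = 1.27187

1.27187


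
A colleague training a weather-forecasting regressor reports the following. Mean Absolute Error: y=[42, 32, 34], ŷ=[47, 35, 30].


Absolute errors: |42-47|=5, |32-35|=3, |34-30|=4
Sum = 12
MAE = 12/3 = 4

4


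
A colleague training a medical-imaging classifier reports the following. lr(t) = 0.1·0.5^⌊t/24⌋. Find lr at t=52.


n_drops = ⌊52/24⌋ = 2
lr = 0.1·0.5^2 = 0.1·0.25 = 0.025

0.025


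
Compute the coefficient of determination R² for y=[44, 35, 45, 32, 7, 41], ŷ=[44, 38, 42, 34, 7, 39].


ȳ = 34
SS_res = Σ(y-ŷ)² = 26
SS_tot = Σ(y-ȳ)² = 1004
R² = 1 - SS_res/SS_tot = 1 - 0.0259 = 0.9741

0.9741


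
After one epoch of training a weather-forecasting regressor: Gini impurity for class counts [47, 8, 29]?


Probabilities: [47/84, 8/84, 29/84] ≈ [0.5595, 0.0952, 0.3452]
Σpᵢ² = (2209 + 64 + 841)/84² = 3114/7056
Gini = 1 - Σpᵢ² = 1 - 3114/7056 = 0.5587

0.5587


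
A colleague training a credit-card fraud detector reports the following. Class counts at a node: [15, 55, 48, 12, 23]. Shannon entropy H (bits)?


Probabilities: [15/153, 55/153, 48/153, 12/153, 23/153] ≈ [0.098, 0.3595, 0.3137, 0.0784, 0.1503]
H = -((15/153)·log₂(15/153) + (55/153)·log₂(55/153) + (48/153)·log₂(48/153) + (12/153)·log₂(12/153) + (23/153)·log₂(23/153))
  = 2.0828 bits

2.0828 bits


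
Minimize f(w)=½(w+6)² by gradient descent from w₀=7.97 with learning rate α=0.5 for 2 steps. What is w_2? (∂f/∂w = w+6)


step 1: grad = 7.97+6 = 13.97; w = 7.97 - 0.5·(13.97) = 0.985
step 2: grad = 0.985+6 = 6.985; w = 0.985 - 0.5·(6.985) = -2.5075

-2.5075


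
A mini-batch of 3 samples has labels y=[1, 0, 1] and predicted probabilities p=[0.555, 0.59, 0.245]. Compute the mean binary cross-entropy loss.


L[0] = -ln(0.555) = 0.5888
L[1] = -ln(1-0.59) = -ln(0.41) = 0.8916
L[2] = -ln(0.245) = 1.4065
mean = (0.5888 + 0.8916 + 1.4065)/3 = 0.9623

0.9623


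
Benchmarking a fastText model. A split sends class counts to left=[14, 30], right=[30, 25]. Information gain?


Parent = [44, 55], H_parent = 0.9911
H_left = 0.9024 (n=44), H_right = 0.994 (n=55)
H_children = (44/99)·0.9024 + (55/99)·0.994 = 0.9533
IG = 0.9911 - 0.9533 = 0.0378

0.0378


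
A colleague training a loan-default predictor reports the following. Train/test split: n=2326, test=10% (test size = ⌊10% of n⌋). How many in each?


Test = ⌊2326·10/100⌋ = 232
Train = 2326 - 232 = 2094

Train: 2094, Test: 232


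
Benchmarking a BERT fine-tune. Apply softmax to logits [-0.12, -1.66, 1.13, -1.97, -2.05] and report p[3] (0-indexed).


Exponentials: e^-0.12=0.8869, e^-1.66=0.1901, e^1.13=3.0957, e^-1.97=0.1395, e^-2.05=0.1287
Sum = 4.4409
Softmax = [0.1997, 0.0428, 0.6971, 0.0314, 0.029]
p[3] = 0.1395/4.4409 = 0.0314

0.0314


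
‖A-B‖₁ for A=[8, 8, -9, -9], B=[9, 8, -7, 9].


d = |8-9| + |8-8| + |-9+ 7| + |-9-9|
  = 1 + 0 + 2 + 18
  = 21

21


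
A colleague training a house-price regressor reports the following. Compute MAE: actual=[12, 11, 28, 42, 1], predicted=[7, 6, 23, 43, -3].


Absolute errors: |12-7|=5, |11-6|=5, |28-23|=5, |42-43|=1, |1+ 3|=4
Sum = 20
MAE = 20/5 = 4

4


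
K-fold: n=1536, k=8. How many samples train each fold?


Fold size = 1536/8 = 192
Training per fold = 1536 - 192 = 1344

1344


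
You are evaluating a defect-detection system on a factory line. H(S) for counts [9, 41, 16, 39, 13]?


Probabilities: [9/118, 41/118, 16/118, 39/118, 13/118] ≈ [0.0763, 0.3475, 0.1356, 0.3305, 0.1102]
H = -((9/118)·log₂(9/118) + (41/118)·log₂(41/118) + (16/118)·log₂(16/118) + (39/118)·log₂(39/118) + (13/118)·log₂(13/118))
  = 2.0824 bits

2.0824 bits


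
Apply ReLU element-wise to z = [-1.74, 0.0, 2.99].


ReLU(-1.74) = max(0, -1.74) = 0.0
ReLU(0.0) = max(0, 0.0) = 0.0
ReLU(2.99) = max(0, 2.99) = 2.99
result = [0.0, 0.0, 2.99]

[0.0, 0.0, 2.99]


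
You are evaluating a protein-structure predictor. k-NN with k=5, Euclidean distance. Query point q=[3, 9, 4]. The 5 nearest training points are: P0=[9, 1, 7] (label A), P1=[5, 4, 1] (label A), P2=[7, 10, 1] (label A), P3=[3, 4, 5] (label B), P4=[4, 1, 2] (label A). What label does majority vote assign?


d(q,P0) = 10.4403  (label A)
d(q,P1) = 6.1644  (label A)
d(q,P2) = 5.099  (label A)
d(q,P3) = 5.099  (label B)
d(q,P4) = 8.3066  (label A)
Votes: A=4, B=1
Majority → A

A


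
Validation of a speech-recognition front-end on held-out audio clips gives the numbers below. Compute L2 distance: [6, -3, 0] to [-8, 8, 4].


d = √((6+ 8)² + (-3-8)² + (0-4)²)
  = √(196 + 121 + 16)
  = √333 = 18.2483

18.2483


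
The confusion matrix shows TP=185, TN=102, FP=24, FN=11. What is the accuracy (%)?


Accuracy = (TP+TN)/(TP+TN+FP+FN)
= (185+102)/(322)
= 287/322 = 89.13%

89.13%


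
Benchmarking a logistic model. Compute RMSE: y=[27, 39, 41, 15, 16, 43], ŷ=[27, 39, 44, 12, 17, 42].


MSE = 20/6 = 3.3333
RMSE = √(20/6) = 1.8257

1.8257


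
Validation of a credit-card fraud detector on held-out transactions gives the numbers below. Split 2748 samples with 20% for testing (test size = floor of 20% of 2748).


Test = ⌊2748·20/100⌋ = 549
Train = 2748 - 549 = 2199

Train: 2199, Test: 549


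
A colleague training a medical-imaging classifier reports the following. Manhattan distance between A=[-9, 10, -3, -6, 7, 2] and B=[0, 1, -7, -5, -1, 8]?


d = |-9-0| + |10-1| + |-3+ 7| + |-6+ 5| + |7+ 1| + |2-8|
  = 9 + 9 + 4 + 1 + 8 + 6
  = 37

37


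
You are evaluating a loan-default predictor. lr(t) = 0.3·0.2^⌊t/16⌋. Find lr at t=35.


n_drops = ⌊35/16⌋ = 2
lr = 0.3·0.2^2 = 0.3·0.04 = 0.012

0.012


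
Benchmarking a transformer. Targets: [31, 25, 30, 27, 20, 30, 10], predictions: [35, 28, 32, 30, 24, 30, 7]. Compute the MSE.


Squared errors: (31-35)²=16, (25-28)²=9, (30-32)²=4, (27-30)²=9, (20-24)²=16, (30-30)²=0, (10-7)²=9
Sum = 63
MSE = 63/7 = 9

9


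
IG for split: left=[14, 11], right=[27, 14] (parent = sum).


Parent = [41, 25], H_parent = 0.9572
H_left = 0.9896 (n=25), H_right = 0.9262 (n=41)
H_children = (25/66)·0.9896 + (41/66)·0.9262 = 0.9502
IG = 0.9572 - 0.9502 = 0.007

0.007


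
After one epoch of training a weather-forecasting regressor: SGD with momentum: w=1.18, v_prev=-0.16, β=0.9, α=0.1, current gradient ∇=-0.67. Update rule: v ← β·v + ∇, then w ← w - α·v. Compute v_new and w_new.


v_new = 0.9·-0.16 - 0.67 = -0.144 - 0.67 = -0.814
w_new = 1.18 - 0.1·-0.814 = 1.18 + 0.0814 = 1.2614

v_new=-0.814, w_new=1.2614


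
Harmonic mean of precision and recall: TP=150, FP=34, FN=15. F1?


Precision = 150/184 = 0.8152
Recall = 150/165 = 0.9091
F1 = 2·P·R/(P+R) = 2·TP/(2·TP+FP+FN) = 300/(300+34+15) = 300/349 = 0.8596

0.8596


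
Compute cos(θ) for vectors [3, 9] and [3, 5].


A·B = 3·3 + 9·5 = 54
‖A‖ = √90 = 9.4868, ‖B‖ = √34 = 5.831
cos = 54/(√90·√34) = 54/√3060 = 0.9762

0.9762


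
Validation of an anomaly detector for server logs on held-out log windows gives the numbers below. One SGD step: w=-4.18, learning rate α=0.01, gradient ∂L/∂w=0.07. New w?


w_new = w - α·∇
= -4.18 - 0.01·0.07
= -4.18 - 0.0007
= -4.1807

-4.1807


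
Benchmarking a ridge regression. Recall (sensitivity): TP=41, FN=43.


Recall = TP/(TP+FN)
= 41/(41+43)
= 41/84 = 48.81%

48.81%


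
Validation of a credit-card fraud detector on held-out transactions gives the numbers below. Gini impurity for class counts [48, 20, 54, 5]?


Probabilities: [48/127, 20/127, 54/127, 5/127] ≈ [0.378, 0.1575, 0.4252, 0.0394]
Σpᵢ² = (2304 + 400 + 2916 + 25)/127² = 5645/16129
Gini = 1 - Σpᵢ² = 1 - 5645/16129 = 0.65

0.65


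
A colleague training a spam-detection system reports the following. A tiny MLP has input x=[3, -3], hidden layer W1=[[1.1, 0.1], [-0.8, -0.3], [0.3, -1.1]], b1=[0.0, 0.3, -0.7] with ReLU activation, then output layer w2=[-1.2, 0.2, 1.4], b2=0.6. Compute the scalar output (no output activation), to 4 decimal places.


z1[0] = (1.1)·(3) + (0.1)·(-3) + 0.0 = 3.0
z1[1] = (-0.8)·(3) + (-0.3)·(-3) + 0.3 = -1.2
z1[2] = (0.3)·(3) + (-1.1)·(-3) - 0.7 = 3.5
h = ReLU(z1) = [3.0, 0.0, 3.5]
output = (-1.2)·(3.0) + (0.2)·(0.0) + (1.4)·(3.5) + 0.6 = 1.9

1.9


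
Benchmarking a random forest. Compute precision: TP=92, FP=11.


Precision = TP/(TP+FP)
= 92/(92+11)
= 92/103 = 89.32%

89.32%


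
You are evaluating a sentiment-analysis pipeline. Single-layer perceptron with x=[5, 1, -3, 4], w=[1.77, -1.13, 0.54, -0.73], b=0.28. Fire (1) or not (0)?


z = (5)·(1.77) + (1)·(-1.13) + (-3)·(0.54) + (4)·(-0.73) + 0.28
  = 3.46
step(z) = 1 (z≥0)

1


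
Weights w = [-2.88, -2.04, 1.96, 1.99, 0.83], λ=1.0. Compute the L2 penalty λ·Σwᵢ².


‖w‖₂² = (-2.88)² + (-2.04)² + (1.96)² + (1.99)² + (0.83)²
     = 8.2944 + 4.1616 + 3.8416 + 3.9601 + 0.6889
     = 20.9466
λ·‖w‖₂² = 1.0·20.9466 = 20.9466

20.9466


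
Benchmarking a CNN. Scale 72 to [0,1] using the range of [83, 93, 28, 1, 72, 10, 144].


min=1, max=144
(72-1)/(144-1) = 71/143 = 0.4965

0.4965


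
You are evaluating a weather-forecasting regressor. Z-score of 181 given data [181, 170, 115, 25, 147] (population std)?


μ = 127.6, σ = 56.0557
z = (181 - 127.6)/56.0557 = 0.9526

0.9526


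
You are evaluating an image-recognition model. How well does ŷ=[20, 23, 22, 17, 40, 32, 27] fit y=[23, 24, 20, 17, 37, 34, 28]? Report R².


ȳ = 26.1429
SS_res = Σ(y-ŷ)² = 28
SS_tot = Σ(y-ȳ)² = 318.86
R² = 1 - SS_res/SS_tot = 1 - 0.0878 = 0.9122

0.9122


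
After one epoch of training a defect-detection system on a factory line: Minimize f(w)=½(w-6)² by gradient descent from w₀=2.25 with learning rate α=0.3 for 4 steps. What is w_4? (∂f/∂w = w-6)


step 1: grad = 2.25-6 = -3.75; w = 2.25 - 0.3·(-3.75) = 3.375
step 2: grad = 3.375-6 = -2.625; w = 3.375 - 0.3·(-2.625) = 4.1625
step 3: grad = 4.1625-6 = -1.8375; w = 4.1625 - 0.3·(-1.8375) = 4.71375
step 4: grad = 4.71375-6 = -1.28625; w = 4.71375 - 0.3·(-1.28625) = 5.099625

5.099625


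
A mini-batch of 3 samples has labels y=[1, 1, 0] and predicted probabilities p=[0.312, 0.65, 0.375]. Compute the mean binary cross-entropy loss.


L[0] = -ln(0.312) = 1.1648
L[1] = -ln(0.65) = 0.4308
L[2] = -ln(1-0.375) = -ln(0.625) = 0.47
mean = (1.1648 + 0.4308 + 0.47)/3 = 0.6885

0.6885


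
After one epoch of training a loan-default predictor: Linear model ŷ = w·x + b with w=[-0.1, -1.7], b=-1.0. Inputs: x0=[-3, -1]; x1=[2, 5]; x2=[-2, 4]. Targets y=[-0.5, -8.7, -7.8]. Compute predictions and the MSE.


ŷ0 = (-0.1)·(-3) + (-1.7)·(-1) - 1.0 = 1.0
ŷ1 = (-0.1)·(2) + (-1.7)·(5) - 1.0 = -9.7
ŷ2 = (-0.1)·(-2) + (-1.7)·(4) - 1.0 = -7.6
errors² = [2.25, 1.0, 0.04]
MSE = 3.2900/3 = 1.0967

1.0967


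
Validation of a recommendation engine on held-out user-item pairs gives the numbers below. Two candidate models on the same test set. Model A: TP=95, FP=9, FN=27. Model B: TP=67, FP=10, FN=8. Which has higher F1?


Model A: P=95/104=0.9135, R=95/122=0.7787, F1=2PR/(P+R)=2TP/(2TP+FP+FN)=190/226=0.8407
Model B: P=67/77=0.8701, R=67/75=0.8933, F1=2PR/(P+R)=2TP/(2TP+FP+FN)=134/152=0.8816
0.8407 < 0.8816 → Model B

Model B


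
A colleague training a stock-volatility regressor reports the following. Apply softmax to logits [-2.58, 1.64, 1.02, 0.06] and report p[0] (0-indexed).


Exponentials: e^-2.58=0.0758, e^1.64=5.1552, e^1.02=2.7732, e^0.06=1.0618
Sum = 9.066
Softmax = [0.0084, 0.5686, 0.3059, 0.1171]
p[0] = 0.0758/9.066 = 0.0084

0.0084


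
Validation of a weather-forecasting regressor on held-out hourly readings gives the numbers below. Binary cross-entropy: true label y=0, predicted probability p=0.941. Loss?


BCE = -[y·ln(p) + (1-y)·ln(1-p)]
= -0 - 1·ln(1-0.941)
= -ln(0.059) = 2.8302

2.8302


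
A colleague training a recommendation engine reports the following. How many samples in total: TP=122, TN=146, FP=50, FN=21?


Total = TP + TN + FP + FN
= 122 + 146 + 50 + 21
= 339
(Predicted positive: 172, predicted negative: 167)

339


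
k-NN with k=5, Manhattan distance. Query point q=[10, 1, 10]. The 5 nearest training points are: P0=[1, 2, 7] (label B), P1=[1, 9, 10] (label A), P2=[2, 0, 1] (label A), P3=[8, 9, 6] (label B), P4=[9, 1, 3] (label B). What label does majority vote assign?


d(q,P0) = 13  (label B)
d(q,P1) = 17  (label A)
d(q,P2) = 18  (label A)
d(q,P3) = 14  (label B)
d(q,P4) = 8  (label B)
Votes: A=2, B=3
Majority → B

B


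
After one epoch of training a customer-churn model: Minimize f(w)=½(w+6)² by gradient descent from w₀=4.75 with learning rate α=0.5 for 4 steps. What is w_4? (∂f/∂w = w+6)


step 1: grad = 4.75+6 = 10.75; w = 4.75 - 0.5·(10.75) = -0.625
step 2: grad = -0.625+6 = 5.375; w = -0.625 - 0.5·(5.375) = -3.3125
step 3: grad = -3.3125+6 = 2.6875; w = -3.3125 - 0.5·(2.6875) = -4.65625
step 4: grad = -4.65625+6 = 1.34375; w = -4.65625 - 0.5·(1.34375) = -5.328125

-5.328125


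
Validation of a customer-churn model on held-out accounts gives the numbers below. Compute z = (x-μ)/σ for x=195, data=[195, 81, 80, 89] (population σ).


μ = 111.25, σ = 48.4787
z = (195 - 111.25)/48.4787 = 1.7276

1.7276


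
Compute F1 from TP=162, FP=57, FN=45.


Precision = 162/219 = 0.7397
Recall = 162/207 = 0.7826
F1 = 2·P·R/(P+R) = 2·TP/(2·TP+FP+FN) = 324/(324+57+45) = 324/426 = 0.7606

0.7606


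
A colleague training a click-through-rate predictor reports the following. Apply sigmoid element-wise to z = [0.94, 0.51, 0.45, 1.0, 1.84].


σ(0.94) = 1/(1+e^-0.94) = 0.7191
σ(0.51) = 1/(1+e^-0.51) = 0.6248
σ(0.45) = 1/(1+e^-0.45) = 0.6106
σ(1.0) = 1/(1+e^-1.0) = 0.7311
σ(1.84) = 1/(1+e^-1.84) = 0.8629
result = [0.7191, 0.6248, 0.6106, 0.7311, 0.8629]

[0.7191, 0.6248, 0.6106, 0.7311, 0.8629]


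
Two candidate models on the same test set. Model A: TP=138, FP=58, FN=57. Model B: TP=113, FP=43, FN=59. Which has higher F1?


Model A: P=138/196=0.7041, R=138/195=0.7077, F1=2PR/(P+R)=2TP/(2TP+FP+FN)=276/391=0.7059
Model B: P=113/156=0.7244, R=113/172=0.657, F1=2PR/(P+R)=2TP/(2TP+FP+FN)=226/328=0.689
0.7059 > 0.689 → Model A

Model A


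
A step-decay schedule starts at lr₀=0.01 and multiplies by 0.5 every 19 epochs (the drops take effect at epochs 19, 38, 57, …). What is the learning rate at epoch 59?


n_drops = ⌊59/19⌋ = 3
lr = 0.01·0.5^3 = 0.01·0.125 = 0.00125

0.00125


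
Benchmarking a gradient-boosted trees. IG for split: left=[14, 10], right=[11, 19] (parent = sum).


Parent = [25, 29], H_parent = 0.996
H_left = 0.9799 (n=24), H_right = 0.9481 (n=30)
H_children = (24/54)·0.9799 + (30/54)·0.9481 = 0.9622
IG = 0.996 - 0.9622 = 0.0338

0.0338


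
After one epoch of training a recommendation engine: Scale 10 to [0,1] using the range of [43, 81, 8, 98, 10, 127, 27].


min=8, max=127
(10-8)/(127-8) = 2/119 = 0.0168

0.0168


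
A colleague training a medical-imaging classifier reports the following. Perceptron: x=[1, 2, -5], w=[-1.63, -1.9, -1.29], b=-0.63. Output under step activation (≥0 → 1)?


z = (1)·(-1.63) + (2)·(-1.9) + (-5)·(-1.29) - 0.63
  = 0.39
step(z) = 1 (z≥0)

1


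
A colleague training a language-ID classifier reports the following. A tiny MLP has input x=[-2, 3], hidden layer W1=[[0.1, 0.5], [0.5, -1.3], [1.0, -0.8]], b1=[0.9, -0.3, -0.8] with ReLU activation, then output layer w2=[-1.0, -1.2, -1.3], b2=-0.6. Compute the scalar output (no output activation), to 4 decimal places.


z1[0] = (0.1)·(-2) + (0.5)·(3) + 0.9 = 2.2
z1[1] = (0.5)·(-2) + (-1.3)·(3) - 0.3 = -5.2
z1[2] = (1.0)·(-2) + (-0.8)·(3) - 0.8 = -5.2
h = ReLU(z1) = [2.2, 0.0, 0.0]
output = (-1.0)·(2.2) + (-1.2)·(0.0) + (-1.3)·(0.0) - 0.6 = -2.8

-2.8


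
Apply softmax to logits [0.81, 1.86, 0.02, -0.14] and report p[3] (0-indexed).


Exponentials: e^0.81=2.2479, e^1.86=6.4237, e^0.02=1.0202, e^-0.14=0.8694
Sum = 10.5612
Softmax = [0.2128, 0.6082, 0.0966, 0.0823]
p[3] = 0.8694/10.5612 = 0.0823

0.0823


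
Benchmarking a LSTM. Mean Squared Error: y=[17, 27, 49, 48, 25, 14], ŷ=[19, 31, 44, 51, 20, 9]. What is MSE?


Squared errors: (17-19)²=4, (27-31)²=16, (49-44)²=25, (48-51)²=9, (25-20)²=25, (14-9)²=25
Sum = 104
MSE = 104/6 = 52/3

52/3


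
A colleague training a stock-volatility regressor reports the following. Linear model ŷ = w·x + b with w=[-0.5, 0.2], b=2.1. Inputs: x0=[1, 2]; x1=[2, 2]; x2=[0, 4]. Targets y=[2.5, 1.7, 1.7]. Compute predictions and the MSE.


ŷ0 = (-0.5)·(1) + (0.2)·(2) + 2.1 = 2.0
ŷ1 = (-0.5)·(2) + (0.2)·(2) + 2.1 = 1.5
ŷ2 = (-0.5)·(0) + (0.2)·(4) + 2.1 = 2.9
errors² = [0.25, 0.04, 1.44]
MSE = 1.7300/3 = 0.5767

0.5767


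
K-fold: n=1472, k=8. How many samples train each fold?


Fold size = 1472/8 = 184
Training per fold = 1472 - 184 = 1288

1288


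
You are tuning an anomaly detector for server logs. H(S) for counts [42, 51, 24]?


Probabilities: [42/117, 51/117, 24/117] ≈ [0.359, 0.4359, 0.2051]
H = -((42/117)·log₂(42/117) + (51/117)·log₂(51/117) + (24/117)·log₂(24/117))
  = 1.5216 bits

1.5216 bits


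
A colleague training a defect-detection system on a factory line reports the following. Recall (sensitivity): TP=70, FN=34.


Recall = TP/(TP+FN)
= 70/(70+34)
= 70/104 = 67.31%

67.31%


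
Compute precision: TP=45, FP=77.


Precision = TP/(TP+FP)
= 45/(45+77)
= 45/122 = 36.89%

36.89%


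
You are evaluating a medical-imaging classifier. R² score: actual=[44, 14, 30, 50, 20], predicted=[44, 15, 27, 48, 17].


ȳ = 31.6
SS_res = Σ(y-ŷ)² = 23
SS_tot = Σ(y-ȳ)² = 939.2
R² = 1 - SS_res/SS_tot = 1 - 0.0245 = 0.9755

0.9755


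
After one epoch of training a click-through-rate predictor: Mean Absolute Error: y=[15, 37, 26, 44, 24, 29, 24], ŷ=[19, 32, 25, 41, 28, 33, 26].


Absolute errors: |15-19|=4, |37-32|=5, |26-25|=1, |44-41|=3, |24-28|=4, |29-33|=4, |24-26|=2
Sum = 23
MAE = 23/7 = 23/7

23/7


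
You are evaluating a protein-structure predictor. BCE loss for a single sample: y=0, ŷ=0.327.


BCE = -[y·ln(p) + (1-y)·ln(1-p)]
= -0 - 1·ln(1-0.327)
= -ln(0.673) = 0.396

0.396


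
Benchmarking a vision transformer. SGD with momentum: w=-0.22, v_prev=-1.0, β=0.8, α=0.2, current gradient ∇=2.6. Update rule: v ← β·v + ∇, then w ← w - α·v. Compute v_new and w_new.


v_new = 0.8·-1.0 + 2.6 = -0.8 + 2.6 = 1.8
w_new = -0.22 - 0.2·1.8 = -0.22 - 0.36 = -0.58

v_new=1.8, w_new=-0.58


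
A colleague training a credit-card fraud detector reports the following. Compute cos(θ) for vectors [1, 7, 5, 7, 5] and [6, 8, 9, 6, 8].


A·B = 1·6 + 7·8 + 5·9 + 7·6 + 5·8 = 189
‖A‖ = √149 = 12.2066, ‖B‖ = √281 = 16.7631
cos = 189/(√149·√281) = 189/√41869 = 0.9237

0.9237


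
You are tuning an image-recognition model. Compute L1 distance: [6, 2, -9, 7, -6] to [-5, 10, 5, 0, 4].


d = |6+ 5| + |2-10| + |-9-5| + |7-0| + |-6-4|
  = 11 + 8 + 14 + 7 + 10
  = 50

50


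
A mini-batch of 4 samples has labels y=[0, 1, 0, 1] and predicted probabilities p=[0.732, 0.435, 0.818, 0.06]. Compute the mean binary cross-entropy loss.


L[0] = -ln(1-0.732) = -ln(0.268) = 1.3168
L[1] = -ln(0.435) = 0.8324
L[2] = -ln(1-0.818) = -ln(0.182) = 1.7037
L[3] = -ln(0.06) = 2.8134
mean = (1.3168 + 0.8324 + 1.7037 + 2.8134)/4 = 1.6666

1.6666


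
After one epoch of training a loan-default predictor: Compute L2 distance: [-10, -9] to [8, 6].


d = √((-10-8)² + (-9-6)²)
  = √(324 + 225)
  = √549 = 23.4307

23.4307


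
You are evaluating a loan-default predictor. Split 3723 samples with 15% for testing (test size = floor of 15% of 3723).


Test = ⌊3723·15/100⌋ = 558
Train = 3723 - 558 = 3165

Train: 3165, Test: 558


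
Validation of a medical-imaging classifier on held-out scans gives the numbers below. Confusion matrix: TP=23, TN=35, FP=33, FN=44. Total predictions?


Total = TP + TN + FP + FN
= 23 + 35 + 33 + 44
= 135
(Predicted positive: 56, predicted negative: 79)

135


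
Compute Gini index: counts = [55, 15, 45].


Probabilities: [55/115, 15/115, 45/115] ≈ [0.4783, 0.1304, 0.3913]
Σpᵢ² = (3025 + 225 + 2025)/115² = 5275/13225
Gini = 1 - Σpᵢ² = 1 - 5275/13225 = 0.6011

0.6011


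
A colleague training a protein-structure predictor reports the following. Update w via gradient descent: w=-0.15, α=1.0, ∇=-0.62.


w_new = w - α·∇
= -0.15 - 1.0·-0.62
= -0.15 + 0.62
= 0.47

0.47


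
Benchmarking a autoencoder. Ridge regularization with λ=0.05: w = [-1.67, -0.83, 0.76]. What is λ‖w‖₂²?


‖w‖₂² = (-1.67)² + (-0.83)² + (0.76)²
     = 2.7889 + 0.6889 + 0.5776
     = 4.0554
λ·‖w‖₂² = 0.05·4.0554 = 0.20277

0.20277


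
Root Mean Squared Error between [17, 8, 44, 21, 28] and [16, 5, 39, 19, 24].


MSE = 55/5 = 11
RMSE = √(55/5) = 3.3166

3.3166


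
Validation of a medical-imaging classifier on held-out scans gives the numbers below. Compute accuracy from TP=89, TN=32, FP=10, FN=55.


Accuracy = (TP+TN)/(TP+TN+FP+FN)
= (89+32)/(186)
= 121/186 = 65.05%

65.05%


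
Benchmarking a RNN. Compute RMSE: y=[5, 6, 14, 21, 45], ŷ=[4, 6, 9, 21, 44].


MSE = 27/5 = 5.4
RMSE = √(27/5) = 2.3238

2.3238


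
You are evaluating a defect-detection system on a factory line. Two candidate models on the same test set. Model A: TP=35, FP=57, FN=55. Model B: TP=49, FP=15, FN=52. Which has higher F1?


Model A: P=35/92=0.3804, R=35/90=0.3889, F1=2PR/(P+R)=2TP/(2TP+FP+FN)=70/182=0.3846
Model B: P=49/64=0.7656, R=49/101=0.4851, F1=2PR/(P+R)=2TP/(2TP+FP+FN)=98/165=0.5939
0.3846 < 0.5939 → Model B

Model B


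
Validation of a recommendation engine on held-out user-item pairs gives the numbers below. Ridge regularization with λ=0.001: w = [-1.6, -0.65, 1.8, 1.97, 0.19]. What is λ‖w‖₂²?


‖w‖₂² = (-1.6)² + (-0.65)² + (1.8)² + (1.97)² + (0.19)²
     = 2.56 + 0.4225 + 3.24 + 3.8809 + 0.0361
     = 10.1395
λ·‖w‖₂² = 0.001·10.1395 = 0.01014

0.01014


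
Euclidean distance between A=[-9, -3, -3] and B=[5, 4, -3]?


d = √((-9-5)² + (-3-4)² + (-3+ 3)²)
  = √(196 + 49 + 0)
  = √245 = 15.6525

15.6525


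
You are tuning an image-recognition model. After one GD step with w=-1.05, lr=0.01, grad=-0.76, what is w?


w_new = w - α·∇
= -1.05 - 0.01·-0.76
= -1.05 + 0.0076
= -1.0424

-1.0424


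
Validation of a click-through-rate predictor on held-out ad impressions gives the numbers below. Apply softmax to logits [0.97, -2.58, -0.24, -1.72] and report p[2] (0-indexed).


Exponentials: e^0.97=2.6379, e^-2.58=0.0758, e^-0.24=0.7866, e^-1.72=0.1791
Sum = 3.6794
Softmax = [0.7169, 0.0206, 0.2138, 0.0487]
p[2] = 0.7866/3.6794 = 0.2138

0.2138


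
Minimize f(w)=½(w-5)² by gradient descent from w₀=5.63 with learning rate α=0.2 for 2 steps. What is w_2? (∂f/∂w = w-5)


step 1: grad = 5.63-5 = 0.63; w = 5.63 - 0.2·(0.63) = 5.504
step 2: grad = 5.504-5 = 0.504; w = 5.504 - 0.2·(0.504) = 5.4032

5.4032


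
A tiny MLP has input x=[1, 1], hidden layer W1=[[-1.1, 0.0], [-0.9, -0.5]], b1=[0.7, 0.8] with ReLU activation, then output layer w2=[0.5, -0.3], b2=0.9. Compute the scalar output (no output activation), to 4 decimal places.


z1[0] = (-1.1)·(1) + (0.0)·(1) + 0.7 = -0.4
z1[1] = (-0.9)·(1) + (-0.5)·(1) + 0.8 = -0.6
h = ReLU(z1) = [0.0, 0.0]
output = (0.5)·(0.0) + (-0.3)·(0.0) + 0.9 = 0.9

0.9


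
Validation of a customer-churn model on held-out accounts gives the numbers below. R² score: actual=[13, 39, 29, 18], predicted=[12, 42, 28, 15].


ȳ = 24.75
SS_res = Σ(y-ŷ)² = 20
SS_tot = Σ(y-ȳ)² = 404.75
R² = 1 - SS_res/SS_tot = 1 - 0.0494 = 0.9506

0.9506


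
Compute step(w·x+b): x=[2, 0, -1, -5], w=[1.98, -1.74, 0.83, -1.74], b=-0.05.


z = (2)·(1.98) + (0)·(-1.74) + (-1)·(0.83) + (-5)·(-1.74) - 0.05
  = 11.78
step(z) = 1 (z≥0)

1


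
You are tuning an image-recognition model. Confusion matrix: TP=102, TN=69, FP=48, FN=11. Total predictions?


Total = TP + TN + FP + FN
= 102 + 69 + 48 + 11
= 230
(Predicted positive: 150, predicted negative: 80)

230


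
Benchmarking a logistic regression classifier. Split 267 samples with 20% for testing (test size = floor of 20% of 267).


Test = ⌊267·20/100⌋ = 53
Train = 267 - 53 = 214

Train: 214, Test: 53


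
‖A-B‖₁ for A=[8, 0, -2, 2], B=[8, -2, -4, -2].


d = |8-8| + |0+ 2| + |-2+ 4| + |2+ 2|
  = 0 + 2 + 2 + 4
  = 8

8


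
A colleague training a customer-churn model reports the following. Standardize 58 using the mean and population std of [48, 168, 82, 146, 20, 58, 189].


μ = 101.5714, σ = 60.7521
z = (58 - 101.5714)/60.7521 = -0.7172

-0.7172


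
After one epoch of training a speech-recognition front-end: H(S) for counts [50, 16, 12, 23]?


Probabilities: [50/101, 16/101, 12/101, 23/101] ≈ [0.495, 0.1584, 0.1188, 0.2277]
H = -((50/101)·log₂(50/101) + (16/101)·log₂(16/101) + (12/101)·log₂(12/101) + (23/101)·log₂(23/101))
  = 1.7745 bits

1.7745 bits


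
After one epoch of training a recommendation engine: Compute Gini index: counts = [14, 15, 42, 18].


Probabilities: [14/89, 15/89, 42/89, 18/89] ≈ [0.1573, 0.1685, 0.4719, 0.2022]
Σpᵢ² = (196 + 225 + 1764 + 324)/89² = 2509/7921
Gini = 1 - Σpᵢ² = 1 - 2509/7921 = 0.6832

0.6832


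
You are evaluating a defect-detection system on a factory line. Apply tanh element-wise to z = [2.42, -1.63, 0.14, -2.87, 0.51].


tanh(2.42) = 0.9843
tanh(-1.63) = -0.9261
tanh(0.14) = 0.1391
tanh(-2.87) = -0.9936
tanh(0.51) = 0.4699
result = [0.9843, -0.9261, 0.1391, -0.9936, 0.4699]

[0.9843, -0.9261, 0.1391, -0.9936, 0.4699]


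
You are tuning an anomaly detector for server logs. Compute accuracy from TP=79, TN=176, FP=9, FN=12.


Accuracy = (TP+TN)/(TP+TN+FP+FN)
= (79+176)/(276)
= 255/276 = 92.39%

92.39%


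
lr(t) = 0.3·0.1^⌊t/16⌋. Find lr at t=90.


n_drops = ⌊90/16⌋ = 5
lr = 0.3·0.1^5 = 0.3·0.00001 = 0.000003

0.000003


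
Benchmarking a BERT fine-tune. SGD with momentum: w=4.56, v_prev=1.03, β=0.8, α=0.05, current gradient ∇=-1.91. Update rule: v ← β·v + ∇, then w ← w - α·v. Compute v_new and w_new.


v_new = 0.8·1.03 - 1.91 = 0.824 - 1.91 = -1.086
w_new = 4.56 - 0.05·-1.086 = 4.56 + 0.0543 = 4.6143

v_new=-1.086, w_new=4.6143


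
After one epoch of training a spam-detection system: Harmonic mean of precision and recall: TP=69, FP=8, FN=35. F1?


Precision = 69/77 = 0.8961
Recall = 69/104 = 0.6635
F1 = 2·P·R/(P+R) = 2·TP/(2·TP+FP+FN) = 138/(138+8+35) = 138/181 = 0.7624

0.7624


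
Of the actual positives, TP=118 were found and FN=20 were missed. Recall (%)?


Recall = TP/(TP+FN)
= 118/(118+20)
= 118/138 = 85.51%

85.51%


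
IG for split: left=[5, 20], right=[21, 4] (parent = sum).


Parent = [26, 24], H_parent = 0.9988
H_left = 0.7219 (n=25), H_right = 0.6343 (n=25)
H_children = (25/50)·0.7219 + (25/50)·0.6343 = 0.6781
IG = 0.9988 - 0.6781 = 0.3207

0.3207


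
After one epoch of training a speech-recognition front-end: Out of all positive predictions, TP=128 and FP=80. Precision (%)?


Precision = TP/(TP+FP)
= 128/(128+80)
= 128/208 = 61.54%

61.54%


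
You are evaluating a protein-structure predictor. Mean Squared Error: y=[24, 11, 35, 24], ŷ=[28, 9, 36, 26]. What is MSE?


Squared errors: (24-28)²=16, (11-9)²=4, (35-36)²=1, (24-26)²=4
Sum = 25
MSE = 25/4 = 25/4

25/4


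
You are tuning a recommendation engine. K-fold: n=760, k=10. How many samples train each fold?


Fold size = 760/10 = 76
Training per fold = 760 - 76 = 684

684


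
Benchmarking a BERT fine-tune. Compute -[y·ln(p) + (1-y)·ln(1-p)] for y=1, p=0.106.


BCE = -[y·ln(p) + (1-y)·ln(1-p)]
= -1·ln(0.106) - 0
= -ln(0.106) = 2.2443

2.2443


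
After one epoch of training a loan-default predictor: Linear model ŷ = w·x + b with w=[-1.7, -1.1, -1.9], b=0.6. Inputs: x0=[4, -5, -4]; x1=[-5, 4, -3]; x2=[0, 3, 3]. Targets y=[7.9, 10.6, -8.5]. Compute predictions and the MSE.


ŷ0 = (-1.7)·(4) + (-1.1)·(-5) + (-1.9)·(-4) + 0.6 = 6.9
ŷ1 = (-1.7)·(-5) + (-1.1)·(4) + (-1.9)·(-3) + 0.6 = 10.4
ŷ2 = (-1.7)·(0) + (-1.1)·(3) + (-1.9)·(3) + 0.6 = -8.4
errors² = [1.0, 0.04, 0.01]
MSE = 1.0500/3 = 0.35

0.35


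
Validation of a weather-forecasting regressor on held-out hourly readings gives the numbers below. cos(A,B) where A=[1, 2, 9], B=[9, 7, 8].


A·B = 1·9 + 2·7 + 9·8 = 95
‖A‖ = √86 = 9.2736, ‖B‖ = √194 = 13.9284
cos = 95/(√86·√194) = 95/√16684 = 0.7355

0.7355


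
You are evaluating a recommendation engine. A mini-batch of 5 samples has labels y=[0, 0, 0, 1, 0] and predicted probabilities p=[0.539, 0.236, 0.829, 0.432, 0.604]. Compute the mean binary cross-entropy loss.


L[0] = -ln(1-0.539) = -ln(0.461) = 0.7744
L[1] = -ln(1-0.236) = -ln(0.764) = 0.2692
L[2] = -ln(1-0.829) = -ln(0.171) = 1.7661
L[3] = -ln(0.432) = 0.8393
L[4] = -ln(1-0.604) = -ln(0.396) = 0.9263
mean = (0.7744 + 0.2692 + 1.7661 + 0.8393 + 0.9263)/5 = 0.9151

0.9151
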